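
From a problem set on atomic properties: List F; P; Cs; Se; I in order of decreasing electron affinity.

F is in period 2, group 17; P is in period 3, group 15; Se is in period 4, group 16; I is in period 5, group 17; Cs is in period 6, group 1.
Adding an electron releases more energy for atoms nearer the top right (short of the noble gases).
Here both period and group differ, so the two effects have to be weighed against each other.
P > Cs: relative to Cs, both the across-period and down-group shifts push P's electron affinity up.
Se > P: the two effects oppose for this pair; the across-period effect wins (195 vs 72 kJ/mol).
I > Se: period and group pull opposite ways; the across-period shift dominates (295 vs 195 kJ/mol).
F > I: they share group 17; the group trend gives F the larger value.
Tabulated electron affinity (kJ/mol): F 328, P 72, Se 195, I 295, Cs 46.
So from highest to lowest: F > I > Se > P > Cs.

F, I, Se, P, Cs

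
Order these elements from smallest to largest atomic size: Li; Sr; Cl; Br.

Cl, Br, Li, Sr

Moving right in a period, electrons are added to the same shell under a stronger nuclear pull, so atoms get smaller; moving down, a new shell is opened and atoms get larger.
Here both period and group differ, so the two effects have to be weighed against each other.
Br > Cl: they share group 17; the group trend gives Br the larger value.
Li > Br: the two effects oppose for this pair; the across-period effect wins (133 vs 114 pm).
Sr > Li: period and group pull opposite ways; the down-group shift dominates (185 vs 133 pm).
Tabulated atomic radius (pm): Li 133, Cl 99, Br 114, Sr 185.
So from smallest to largest: Cl < Br < Li < Sr.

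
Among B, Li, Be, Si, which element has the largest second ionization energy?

Li

The second ionization energy removes an electron from the +1 ion. For each element: B⁺ still has 2 valence electrons; Li⁺ is the bare [He] core; Be⁺ still has 1 valence electron; Si⁺ still has 3 valence electrons.
Pulling an electron out of a noble-gas core costs far more than removing a remaining valence electron, so Li sits at the high end of IE_2.
Valence configurations: B⁺ [He]2s², Be⁺ [He]2s¹, Si⁺ [Ne]3s²3p¹.
The numbers (kJ/mol): B 2427, Li 7298, Be 1757, Si 1577.
Putting it together, IE_2: Si < Be < B < Li.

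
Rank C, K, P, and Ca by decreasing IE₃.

Ca > C > K > P

After 2 electrons have been removed, what remains? C²⁺ still has 2 valence electrons; K²⁺ is already 1 electron into the core; P²⁺ still has 3 valence electrons; Ca²⁺ is the bare [Ar] core.
Usually core removal costs more than valence removal, but here the competition is close: a tightly held n=2 valence electron can cost more to remove than an n=3 core electron, so the actual values have to decide it.
Valence configurations: C²⁺ [He]2s², P²⁺ [Ne]3s²3p¹.
The numbers (kJ/mol): C 4620, K 4420, P 2914, Ca 4912.
So the third ionization energies run P < K < C < Ca.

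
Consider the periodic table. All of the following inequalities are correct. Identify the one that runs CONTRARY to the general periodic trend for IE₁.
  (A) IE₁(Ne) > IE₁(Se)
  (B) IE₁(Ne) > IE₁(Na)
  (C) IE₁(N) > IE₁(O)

(C)

The general trend: IE₁ increases across a period and decreases down a group.
(A) Ne (period 2, group 18) vs Se (period 4, group 16): the stated order agrees with the simple trend.
(B) Ne (period 2, group 18) vs Na (period 3, group 1): the stated order agrees with the simple trend.
(C) N (period 2, group 15) vs O (period 2, group 16): the stated order contradicts the simple trend.
The exception is (C): pairing an electron in O's 2p⁴ costs repulsion energy, so O ionizes more easily than half-filled N (2p³).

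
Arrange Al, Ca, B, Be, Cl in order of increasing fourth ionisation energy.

Cl < Ca < Al < Be < B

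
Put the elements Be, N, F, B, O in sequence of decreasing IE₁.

F, N, O, Be, B

Be is in period 2, group 2; B is in period 2, group 13; N is in period 2, group 15; O is in period 2, group 16; F is in period 2, group 17.
IE₁ increases left→right with effective nuclear charge and decreases top→bottom as the valence shell moves farther out.
All lie in period 2; the across-period trend (first ionization energy increases left to right) applies, with the exception below.
Note the exception: Be has a higher first ionization energy than B, contrary to the simple trend — removing B's lone 2p electron is easier than breaking Be's filled 2s².
Note the exception: N has a higher first ionization energy than O, contrary to the simple trend — pairing an electron in O's 2p⁴ costs repulsion energy, so O ionizes more easily than half-filled N (2p³).
Tabulated first ionization energy (kJ/mol): Be 900, B 801, N 1402, O 1314, F 1681.
So from highest to lowest: F > N > O > Be > B.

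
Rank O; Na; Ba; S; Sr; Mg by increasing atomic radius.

O < S < Mg < Na < Sr < Ba

Radius decreases left→right (rising Z_eff, same n) and increases top→bottom (higher n).
Here both period and group differ, so the two effects have to be weighed against each other.
S > O: they share group 16; the group trend gives S the larger value.
Mg > S: both are in period 3; the period trend gives Mg the larger value.
Na > Mg: both are in period 3; the period trend gives Na the larger value.
Sr > Na: period and group pull opposite ways; the down-group shift dominates (185 vs 155 pm).
Ba > Sr: Ba sits below Sr in group 2, so the down-group effect alone puts Ba larger.
Tabulated atomic radius (pm): O 63, Na 155, Mg 139, S 103, Sr 185, Ba 196.
So from smallest to largest: O < S < Mg < Na < Sr < Ba.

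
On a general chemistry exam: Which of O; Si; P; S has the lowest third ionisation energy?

P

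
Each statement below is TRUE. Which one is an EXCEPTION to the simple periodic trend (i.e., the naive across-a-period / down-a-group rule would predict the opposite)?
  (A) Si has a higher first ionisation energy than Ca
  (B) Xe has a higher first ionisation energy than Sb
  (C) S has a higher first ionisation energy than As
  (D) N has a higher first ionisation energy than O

(D)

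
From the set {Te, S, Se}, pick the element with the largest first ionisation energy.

S

S is in period 3, group 16; Se is in period 4, group 16; Te is in period 5, group 16.
Removing the outermost electron gets harder across a period and easier down a group.
All are in group 16, so first ionization energy increases up the group.
The largest first ionisation energy among these belongs to S.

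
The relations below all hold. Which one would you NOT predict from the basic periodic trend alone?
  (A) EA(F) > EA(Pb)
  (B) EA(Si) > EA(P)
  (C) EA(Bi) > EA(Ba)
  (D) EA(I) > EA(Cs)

The general trend: electron affinity increases across a period and decreases down a group.
(A) F (period 2, group 17) vs Pb (period 6, group 14): the stated order agrees with the simple trend.
(B) Si (period 3, group 14) vs P (period 3, group 15): the stated order contradicts the simple trend.
(C) Bi (period 6, group 15) vs Ba (period 6, group 2): the stated order agrees with the simple trend.
(D) I (period 5, group 17) vs Cs (period 6, group 1): the stated order agrees with the simple trend.
The exception is (B): adding an electron to P's half-filled 3p³ is unfavourable, so Si (3p²) has the more exothermic EA.

(B)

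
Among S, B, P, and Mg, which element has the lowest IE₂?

Mg

The second ionization energy removes an electron from the +1 ion. For each element: S⁺ still has 5 valence electrons; B⁺ still has 2 valence electrons; P⁺ still has 4 valence electrons; Mg⁺ still has 1 valence electron.
All are still removing valence electrons, so compare the +1 ions as you would atoms: IE_2 generally rises across a period (higher Z_eff) and falls down a group (larger shell), subject to the usual subshell exceptions.
Valence configurations: S⁺ [Ne]3s²3p³, B⁺ [He]2s², P⁺ [Ne]3s²3p², Mg⁺ [Ne]3s¹.
The numbers (kJ/mol): S 2252, B 2427, P 1907, Mg 1451.
Overall IE_2 order: Mg < P < S < B.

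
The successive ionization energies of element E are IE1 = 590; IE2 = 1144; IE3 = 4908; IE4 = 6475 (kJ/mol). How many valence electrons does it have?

2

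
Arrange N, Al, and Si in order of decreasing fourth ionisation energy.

The fourth ionization energy removes an electron from the +3 ion. For each element: N³⁺ still has 2 valence electrons; Al³⁺ is the bare [Ne] core; Si³⁺ still has 1 valence electron.
Core electrons are held far more tightly than valence electrons, so Al tops the IE_4 order.
Valence configurations: N³⁺ [He]2s², Si³⁺ [Ne]3s¹.
Approximate IE_4 values (kJ/mol): N 7475, Al 11577, Si 4356.
So the fourth ionization energies run Si < N < Al.

Al > N > Si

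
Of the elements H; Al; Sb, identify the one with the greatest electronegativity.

H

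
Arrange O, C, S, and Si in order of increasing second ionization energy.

After 1 electron has been removed, what remains? O⁺ still has 5 valence electrons; C⁺ still has 3 valence electrons; S⁺ still has 5 valence electrons; Si⁺ still has 3 valence electrons.
All are still removing valence electrons, so compare the +1 ions as you would atoms: IE_2 generally rises across a period (higher Z_eff) and falls down a group (larger shell), subject to the usual subshell exceptions.
Valence configurations: O⁺ [He]2s²2p³, C⁺ [He]2s²2p¹, S⁺ [Ne]3s²3p³, Si⁺ [Ne]3s²3p¹.
Tabulated IE_2 (kJ/mol): O 3388, C 2353, S 2252, Si 1577.
Hence IE_2: Si < S < C < O.

Si, S, C, O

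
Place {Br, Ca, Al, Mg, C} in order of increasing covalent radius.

C is in period 2, group 14; Mg is in period 3, group 2; Al is in period 3, group 13; Ca is in period 4, group 2; Br is in period 4, group 17.
Atomic radius shrinks across a period as nuclear charge pulls the same shell inward, and grows down a group as new shells are added.
These span different periods and groups, so the two trends combine.
Br > C: the two effects oppose for this pair; the down-group effect wins (114 vs 75 pm).
Al > Br: the two effects oppose for this pair; the across-period effect wins (126 vs 114 pm).
Mg > Al: Mg lies to the left of Al in period 3, so the across-period effect alone puts Mg larger.
Ca > Mg: Ca sits below Mg in group 2, so the down-group effect alone puts Ca larger.
For reference (pm): C 75, Mg 139, Al 126, Ca 171, Br 114.
So from smallest to largest: C < Br < Al < Mg < Ca.

C < Br < Al < Mg < Ca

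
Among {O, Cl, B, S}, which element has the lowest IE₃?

S

After 2 electrons have been removed, what remains? O²⁺ still has 4 valence electrons; Cl²⁺ still has 5 valence electrons; B²⁺ still has 1 valence electron; S²⁺ still has 4 valence electrons.
All are still removing valence electrons, so compare the +2 ions as you would atoms: IE_3 generally rises across a period (higher Z_eff) and falls down a group (larger shell), subject to the usual subshell exceptions.
Valence configurations: O²⁺ [He]2s²2p², Cl²⁺ [Ne]3s²3p³, B²⁺ [He]2s¹, S²⁺ [Ne]3s²3p².
Approximate IE_3 values (kJ/mol): O 5300, Cl 3822, B 3660, S 3357.
Hence IE_3: S < B < Cl < O.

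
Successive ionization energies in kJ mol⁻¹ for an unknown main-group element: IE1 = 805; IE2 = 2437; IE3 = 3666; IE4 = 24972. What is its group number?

Look for the largest jump between consecutive ionization energies: IE4/IE3 ≈ 6.8, far larger than any earlier ratio.
That jump marks the point where a core electron is being removed. So the atom has 3 valence electrons.
A main-group element with 3 valence electrons is in group 13.

Group 13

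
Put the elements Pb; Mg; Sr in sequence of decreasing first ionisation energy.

Mg is in period 3, group 2; Sr is in period 5, group 2; Pb is in period 6, group 14.
IE₁ increases left→right with effective nuclear charge and decreases top→bottom as the valence shell moves farther out.
Here both period and group differ, so the two effects have to be weighed against each other.
Pb > Sr: the two effects oppose for this pair; the across-period effect wins (716 vs 550 kJ/mol).
Mg > Pb: period and group pull opposite ways; the down-group shift dominates (738 vs 716 kJ/mol).
Tabulated first ionization energy (kJ/mol): Mg 738, Sr 550, Pb 716.
So from highest to lowest: Mg > Pb > Sr.

Mg > Pb > Sr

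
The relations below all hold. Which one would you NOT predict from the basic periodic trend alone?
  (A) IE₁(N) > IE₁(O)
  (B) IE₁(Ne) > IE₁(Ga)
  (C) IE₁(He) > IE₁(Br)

(A)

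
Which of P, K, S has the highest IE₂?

Consider each +1 ion: P⁺ still has 4 valence electrons; K⁺ is the bare [Ar] core; S⁺ still has 5 valence electrons.
Core electrons are held far more tightly than valence electrons, so K tops the IE_2 order.
Valence configurations: P⁺ [Ne]3s²3p², S⁺ [Ne]3s²3p³.
The numbers (kJ/mol): P 1907, K 3052, S 2252.
Putting it together, IE_2: P < S < K.

K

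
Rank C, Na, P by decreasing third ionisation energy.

Na, C, P

The third ionization energy removes an electron from the +2 ion. For each element: C²⁺ still has 2 valence electrons; Na²⁺ is already 1 electron into the core; P²⁺ still has 3 valence electrons.
Core electrons are held far more tightly than valence electrons, so Na tops the IE_3 order.
Valence configurations: C²⁺ [He]2s², P²⁺ [Ne]3s²3p¹.
Tabulated IE_3 (kJ/mol): C 4620, Na 6910, P 2914.
So the third ionization energies run P < C < Na.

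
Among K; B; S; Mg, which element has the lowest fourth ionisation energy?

S

IE_4 is the cost of taking one more electron from the +3 cation: K³⁺ is already 2 electrons into the core; B³⁺ is the bare [He] core; S³⁺ still has 3 valence electrons; Mg³⁺ is already 1 electron into the core.
Breaking into a closed-shell core is much more expensive than removing a leftover valence electron — K, Mg and B have the largest IE_4 here.
Approximate IE_4 values (kJ/mol): K 5877, B 25026, S 4556, Mg 10543.
Putting it together, IE_4: S < K < Mg < B.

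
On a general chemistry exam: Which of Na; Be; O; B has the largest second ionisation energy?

The second ionization energy removes an electron from the +1 ion. For each element: Na⁺ is the bare [Ne] core; Be⁺ still has 1 valence electron; O⁺ still has 5 valence electrons; B⁺ still has 2 valence electrons.
Breaking into a closed-shell core is much more expensive than removing a leftover valence electron — Na has the largest IE_2 here.
Valence configurations: Be⁺ [He]2s¹, O⁺ [He]2s²2p³, B⁺ [He]2s².
Approximate IE_2 values (kJ/mol): Na 4562, Be 1757, O 3388, B 2427.
Overall IE_2 order: Be < B < O < Na.

Na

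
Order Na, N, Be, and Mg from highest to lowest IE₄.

Be, Mg, Na, N

After 3 electrons have been removed, what remains? Na³⁺ is already 2 electrons into the core; N³⁺ still has 2 valence electrons; Be³⁺ is already 1 electron into the core; Mg³⁺ is already 1 electron into the core.
Breaking into a closed-shell core is much more expensive than removing a leftover valence electron — Na, Mg and Be have the largest IE_4 here.
The numbers (kJ/mol): Na 9543, N 7475, Be 21007, Mg 10543.
Putting it together, IE_4: N < Na < Mg < Be.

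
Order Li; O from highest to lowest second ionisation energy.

After 1 electron has been removed, what remains? Li⁺ is the bare [He] core; O⁺ still has 5 valence electrons.
Breaking into a closed-shell core is much more expensive than removing a leftover valence electron — Li has the largest IE_2 here.
The numbers (kJ/mol): Li 7298, O 3388.
So the second ionization energies run O < Li.

Li, O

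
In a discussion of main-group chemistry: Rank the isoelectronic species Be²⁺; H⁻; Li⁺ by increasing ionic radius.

Be²⁺ < Li⁺ < H⁻

All of these have 2 electrons, so size is governed by nuclear charge alone: the more protons, the stronger the pull on the same electron cloud, and the smaller the ion.
Nuclear charges: Be²⁺ (Z=4), Li⁺ (Z=3), H⁻ (Z=1).
Smallest to largest: Be²⁺ < Li⁺ < H⁻.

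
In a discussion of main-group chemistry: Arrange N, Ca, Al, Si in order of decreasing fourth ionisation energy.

Al, N, Ca, Si

After 3 electrons have been removed, what remains? N³⁺ still has 2 valence electrons; Ca³⁺ is already 1 electron into the core; Al³⁺ is the bare [Ne] core; Si³⁺ still has 1 valence electron.
Usually core removal costs more than valence removal, but here the competition is close: a tightly held n=2 valence electron can cost more to remove than an n=3 core electron, so the actual values have to decide it.
Valence configurations: N³⁺ [He]2s², Si³⁺ [Ne]3s¹.
The numbers (kJ/mol): N 7475, Ca 6491, Al 11577, Si 4356.
Overall IE_4 order: Si < Ca < N < Al.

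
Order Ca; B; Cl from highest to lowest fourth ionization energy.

IE_4 is the cost of taking one more electron from the +3 cation: Ca³⁺ is already 1 electron into the core; B³⁺ is the bare [He] core; Cl³⁺ still has 4 valence electrons.
Pulling an electron out of a noble-gas core costs far more than removing a remaining valence electron, so Ca and B sit at the high end of IE_4.
Approximate IE_4 values (kJ/mol): Ca 6491, B 25026, Cl 5159.
Hence IE_4: Cl < Ca < B.

B > Ca > Cl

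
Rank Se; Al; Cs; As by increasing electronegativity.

Cs < Al < As < Se

Al is in period 3, group 13; As is in period 4, group 15; Se is in period 4, group 16; Cs is in period 6, group 1.
Atoms toward the upper right of the periodic table pull bonding electrons most strongly.
Here both period and group differ, so the two effects have to be weighed against each other.
Al > Cs: relative to Cs, both the across-period and down-group shifts push Al's electronegativity up.
As > Al: period and group pull opposite ways; the across-period shift dominates (2.18 vs 1.61).
Se > As: Se lies to the right of As in period 4, so the across-period effect alone puts Se higher.
Tabulated electronegativity (Pauling): Al 1.61, As 2.18, Se 2.55, Cs 0.79.
So from lowest to highest: Cs < Al < As < Se.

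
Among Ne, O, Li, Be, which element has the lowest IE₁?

Li

Li is in period 2, group 1; Be is in period 2, group 2; O is in period 2, group 16; Ne is in period 2, group 18.
IE₁ increases left→right with effective nuclear charge and decreases top→bottom as the valence shell moves farther out.
All lie in period 2, so first ionization energy increases left to right.
The lowest IE₁ among these belongs to Li.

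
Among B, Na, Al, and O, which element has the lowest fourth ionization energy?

O

The fourth ionization energy removes an electron from the +3 ion. For each element: B³⁺ is the bare [He] core; Na³⁺ is already 2 electrons into the core; Al³⁺ is the bare [Ne] core; O³⁺ still has 3 valence electrons.
Pulling an electron out of a noble-gas core costs far more than removing a remaining valence electron, so Na, Al and B sit at the high end of IE_4.
Approximate IE_4 values (kJ/mol): B 25026, Na 9543, Al 11577, O 7469.
Overall IE_4 order: O < Na < Al < B.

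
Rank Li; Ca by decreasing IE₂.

IE_2 is the cost of taking one more electron from the +1 cation: Li⁺ is the bare [He] core; Ca⁺ still has 1 valence electron.
Pulling an electron out of a noble-gas core costs far more than removing a remaining valence electron, so Li sits at the high end of IE_2.
The numbers (kJ/mol): Li 7298, Ca 1145.
Overall IE_2 order: Ca < Li.

Li > Ca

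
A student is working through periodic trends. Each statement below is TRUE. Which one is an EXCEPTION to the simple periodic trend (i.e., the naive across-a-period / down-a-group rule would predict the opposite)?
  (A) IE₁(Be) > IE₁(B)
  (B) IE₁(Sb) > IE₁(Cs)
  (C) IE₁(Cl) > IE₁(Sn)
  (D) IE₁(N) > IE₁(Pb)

The general trend: IE₁ increases across a period and decreases down a group.
(A) Be (period 2, group 2) vs B (period 2, group 13): the stated order contradicts the simple trend.
(B) Sb (period 5, group 15) vs Cs (period 6, group 1): the stated order agrees with the simple trend.
(C) Cl (period 3, group 17) vs Sn (period 5, group 14): the stated order agrees with the simple trend.
(D) N (period 2, group 15) vs Pb (period 6, group 14): the stated order agrees with the simple trend.
The exception is (A): removing B's lone 2p electron is easier than breaking Be's filled 2s².

(A)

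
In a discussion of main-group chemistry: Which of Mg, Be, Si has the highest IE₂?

Consider each +1 ion: Mg⁺ still has 1 valence electron; Be⁺ still has 1 valence electron; Si⁺ still has 3 valence electrons.
All are still removing valence electrons, so compare the +1 ions as you would atoms: IE_2 generally rises across a period (higher Z_eff) and falls down a group (larger shell), subject to the usual subshell exceptions.
Valence configurations: Mg⁺ [Ne]3s¹, Be⁺ [He]2s¹, Si⁺ [Ne]3s²3p¹.
Approximate IE_2 values (kJ/mol): Mg 1451, Be 1757, Si 1577.
So the second ionization energies run Mg < Si < Be.

Be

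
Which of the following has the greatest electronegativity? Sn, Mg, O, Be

Be is in period 2, group 2; O is in period 2, group 16; Mg is in period 3, group 2; Sn is in period 5, group 14.
Smaller atoms with higher effective nuclear charge are more electronegative.
Neither a single period nor a single group — weigh both effects.
Be > Mg: they share group 2; the group trend gives Be the larger value.
Sn > Be: period and group pull opposite ways; the across-period shift dominates (1.96 vs 1.57).
O > Sn: relative to Sn, both the across-period and down-group shifts push O's electronegativity up.
Approximate values (Pauling): Be 1.57, O 3.44, Mg 1.31, Sn 1.96.
The greatest electronegativity among these belongs to O.

O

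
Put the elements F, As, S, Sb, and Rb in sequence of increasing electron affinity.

F is in period 2, group 17; S is in period 3, group 16; As is in period 4, group 15; Rb is in period 5, group 1; Sb is in period 5, group 15.
EA tends to increase across a period and decrease down a group, though the pattern is less regular than for IE or radius.
These span different periods and groups, so the two trends combine.
As > Rb: both effects reinforce here, so As is clearly the higher of the two.
Sb > As: this pair runs against the simple trend — see the exception note.
S > Sb: both effects reinforce here, so S is clearly the higher of the two.
F > S: both effects reinforce here, so F is clearly the higher of the two.
Note the exception: Sb has a higher electron affinity than As, contrary to the simple trend — both are half-filled np³, but the pairing/repulsion penalty for the added electron shrinks as the p orbitals become larger and more diffuse down the group, and for Sb that outweighs the weaker nuclear attraction.
Approximate values (kJ/mol): F 328, S 200, As 78, Rb 47, Sb 103.
So from lowest to highest: Rb < As < Sb < S < F.

Rb < As < Sb < S < F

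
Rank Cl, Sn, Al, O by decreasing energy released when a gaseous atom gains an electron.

Cl > O > Sn > Al

O is in period 2, group 16; Al is in period 3, group 13; Cl is in period 3, group 17; Sn is in period 5, group 14.
Atoms with high Z_eff and room in the valence shell (especially the halogens) have the most exothermic electron affinities.
Here both period and group differ, so the two effects have to be weighed against each other.
Sn > Al: period and group pull opposite ways; the across-period shift dominates (107 vs 42 kJ/mol).
O > Sn: relative to Sn, both the across-period and down-group shifts push O's electron affinity up.
Cl > O: the two effects oppose for this pair; the across-period effect wins (349 vs 141 kJ/mol).
Tabulated electron affinity (kJ/mol): O 141, Al 42, Cl 349, Sn 107.
So from highest to lowest: Cl > O > Sn > Al.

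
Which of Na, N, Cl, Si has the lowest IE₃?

IE_3 is the cost of taking one more electron from the +2 cation: Na²⁺ is already 1 electron into the core; N²⁺ still has 3 valence electrons; Cl²⁺ still has 5 valence electrons; Si²⁺ still has 2 valence electrons.
Breaking into a closed-shell core is much more expensive than removing a leftover valence electron — Na has the largest IE_3 here.
Valence configurations: N²⁺ [He]2s²2p¹, Cl²⁺ [Ne]3s²3p³, Si²⁺ [Ne]3s².
Approximate IE_3 values (kJ/mol): Na 6910, N 4578, Cl 3822, Si 3232.
Overall IE_3 order: Si < Cl < N < Na.

Si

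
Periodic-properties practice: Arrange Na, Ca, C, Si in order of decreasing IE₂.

Na > C > Si > Ca

Consider each +1 ion: Na⁺ is the bare [Ne] core; Ca⁺ still has 1 valence electron; C⁺ still has 3 valence electrons; Si⁺ still has 3 valence electrons.
Breaking into a closed-shell core is much more expensive than removing a leftover valence electron — Na has the largest IE_2 here.
Valence configurations: Ca⁺ [Ar]4s¹, C⁺ [He]2s²2p¹, Si⁺ [Ne]3s²3p¹.
Tabulated IE_2 (kJ/mol): Na 4562, Ca 1145, C 2353, Si 1577.
Overall IE_2 order: Ca < Si < C < Na.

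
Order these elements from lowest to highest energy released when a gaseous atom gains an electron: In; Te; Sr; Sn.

Sr is in period 5, group 2; In is in period 5, group 13; Sn is in period 5, group 14; Te is in period 5, group 16.
Adding an electron releases more energy for atoms nearer the top right (short of the noble gases).
All lie in period 5, so electron affinity increases left to right.
So from lowest to highest: Sr < In < Sn < Te.

Sr, In, Sn, Te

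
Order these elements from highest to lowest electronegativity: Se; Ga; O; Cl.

O > Cl > Se > Ga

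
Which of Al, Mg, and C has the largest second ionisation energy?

C

The second ionization energy removes an electron from the +1 ion. For each element: Al⁺ still has 2 valence electrons; Mg⁺ still has 1 valence electron; C⁺ still has 3 valence electrons.
All are still removing valence electrons, so compare the +1 ions as you would atoms: IE_2 generally rises across a period (higher Z_eff) and falls down a group (larger shell), subject to the usual subshell exceptions.
Valence configurations: Al⁺ [Ne]3s², Mg⁺ [Ne]3s¹, C⁺ [He]2s²2p¹.
Tabulated IE_2 (kJ/mol): Al 1817, Mg 1451, C 2353.
Overall IE_2 order: Mg < Al < C.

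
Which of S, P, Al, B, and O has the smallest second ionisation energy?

Al

IE_2 is the cost of taking one more electron from the +1 cation: S⁺ still has 5 valence electrons; P⁺ still has 4 valence electrons; Al⁺ still has 2 valence electrons; B⁺ still has 2 valence electrons; O⁺ still has 5 valence electrons.
All are still removing valence electrons, so compare the +1 ions as you would atoms: IE_2 generally rises across a period (higher Z_eff) and falls down a group (larger shell), subject to the usual subshell exceptions.
Valence configurations: S⁺ [Ne]3s²3p³, P⁺ [Ne]3s²3p², Al⁺ [Ne]3s², B⁺ [He]2s², O⁺ [He]2s²2p³.
The numbers (kJ/mol): S 2252, P 1907, Al 1817, B 2427, O 3388.
Putting it together, IE_2: Al < P < S < B < O.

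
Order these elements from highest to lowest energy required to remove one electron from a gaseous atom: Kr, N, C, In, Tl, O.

N > Kr > O > C > Tl > In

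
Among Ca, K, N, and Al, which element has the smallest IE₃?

Al

Consider each +2 ion: Ca²⁺ is the bare [Ar] core; K²⁺ is already 1 electron into the core; N²⁺ still has 3 valence electrons; Al²⁺ still has 1 valence electron.
Usually core removal costs more than valence removal, but here the competition is close: a tightly held n=2 valence electron can cost more to remove than an n=3 core electron, so the actual values have to decide it.
Valence configurations: N²⁺ [He]2s²2p¹, Al²⁺ [Ne]3s¹.
Tabulated IE_3 (kJ/mol): Ca 4912, K 4420, N 4578, Al 2745.
Putting it together, IE_3: Al < K < N < Ca.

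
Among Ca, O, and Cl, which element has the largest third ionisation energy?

Consider each +2 ion: Ca²⁺ is the bare [Ar] core; O²⁺ still has 4 valence electrons; Cl²⁺ still has 5 valence electrons.
Usually core removal costs more than valence removal, but here the competition is close: a tightly held n=2 valence electron can cost more to remove than an n=3 core electron, so the actual values have to decide it.
Valence configurations: O²⁺ [He]2s²2p², Cl²⁺ [Ne]3s²3p³.
The numbers (kJ/mol): Ca 4912, O 5300, Cl 3822.
Putting it together, IE_3: Cl < Ca < O.

O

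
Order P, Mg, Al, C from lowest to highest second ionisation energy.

IE_2 is the cost of taking one more electron from the +1 cation: P⁺ still has 4 valence electrons; Mg⁺ still has 1 valence electron; Al⁺ still has 2 valence electrons; C⁺ still has 3 valence electrons.
All are still removing valence electrons, so compare the +1 ions as you would atoms: IE_2 generally rises across a period (higher Z_eff) and falls down a group (larger shell), subject to the usual subshell exceptions.
Valence configurations: P⁺ [Ne]3s²3p², Mg⁺ [Ne]3s¹, Al⁺ [Ne]3s², C⁺ [He]2s²2p¹.
The numbers (kJ/mol): P 1907, Mg 1451, Al 1817, C 2353.
Putting it together, IE_2: Mg < Al < P < C.

Mg < Al < P < C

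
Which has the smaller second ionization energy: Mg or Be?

Mg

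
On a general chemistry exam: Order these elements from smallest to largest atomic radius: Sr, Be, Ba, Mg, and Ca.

Be, Mg, Ca, Sr, Ba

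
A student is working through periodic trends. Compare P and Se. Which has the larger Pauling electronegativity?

Se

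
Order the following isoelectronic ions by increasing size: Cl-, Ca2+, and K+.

All of these have 18 electrons, so size is governed by nuclear charge alone: the more protons, the stronger the pull on the same electron cloud, and the smaller the ion.
Nuclear charges: Ca2+ (Z=20), K+ (Z=19), Cl- (Z=17).
Smallest to largest: Ca2+ < K+ < Cl-.

Ca2+ < K+ < Cl-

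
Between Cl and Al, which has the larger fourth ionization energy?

Al

The fourth ionization energy removes an electron from the +3 ion. For each element: Cl³⁺ still has 4 valence electrons; Al³⁺ is the bare [Ne] core.
Breaking into a closed-shell core is much more expensive than removing a leftover valence electron — Al has the largest IE_4 here.
The numbers (kJ/mol): Cl 5159, Al 11577.
Hence IE_4: Cl < Al.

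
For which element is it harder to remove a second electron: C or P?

C

Consider each +1 ion: C⁺ still has 3 valence electrons; P⁺ still has 4 valence electrons.
All are still removing valence electrons, so compare the +1 ions as you would atoms: IE_2 generally rises across a period (higher Z_eff) and falls down a group (larger shell), subject to the usual subshell exceptions.
Valence configurations: C⁺ [He]2s²2p¹, P⁺ [Ne]3s²3p².
Tabulated IE_2 (kJ/mol): C 2353, P 1907.
Hence IE_2: P < C.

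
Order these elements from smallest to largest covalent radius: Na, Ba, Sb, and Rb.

Sb < Na < Ba < Rb

Na is in period 3, group 1; Rb is in period 5, group 1; Sb is in period 5, group 15; Ba is in period 6, group 2.
Across a period the added protons contract the valence shell; down a group each new principal shell makes the atom larger.
Neither a single period nor a single group — weigh both effects.
Na > Sb: the two effects oppose for this pair; the across-period effect wins (155 vs 140 pm).
Ba > Na: period and group pull opposite ways; the down-group shift dominates (196 vs 155 pm).
Rb > Ba: period and group pull opposite ways; the across-period shift dominates (210 vs 196 pm).
For reference (pm): Na 155, Rb 210, Sb 140, Ba 196.
So from smallest to largest: Sb < Na < Ba < Rb.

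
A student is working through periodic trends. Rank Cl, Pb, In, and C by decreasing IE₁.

Cl, C, Pb, In

Across a period the outer electron is held more tightly (higher IE₁); down a group it sits in a higher shell, more shielded, and comes off more easily.
Neither a single period nor a single group — weigh both effects.
Pb > In: period and group pull opposite ways; the across-period shift dominates (716 vs 558 kJ/mol).
C > Pb: they share group 14; the group trend gives C the larger value.
Cl > C: period and group pull opposite ways; the across-period shift dominates (1251 vs 1086 kJ/mol).
Tabulated first ionization energy (kJ/mol): C 1086, Cl 1251, In 558, Pb 716.
So from highest to lowest: Cl > C > Pb > In.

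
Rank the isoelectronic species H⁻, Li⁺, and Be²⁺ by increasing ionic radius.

Be²⁺ < Li⁺ < H⁻

All of these have 2 electrons, so size is governed by nuclear charge alone: the more protons, the stronger the pull on the same electron cloud, and the smaller the ion.
Nuclear charges: Be²⁺ (Z=4), Li⁺ (Z=3), H⁻ (Z=1).
Smallest to largest: Be²⁺ < Li⁺ < H⁻.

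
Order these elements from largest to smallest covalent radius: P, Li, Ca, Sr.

Li is in period 2, group 1; P is in period 3, group 15; Ca is in period 4, group 2; Sr is in period 5, group 2.
Across a period the added protons contract the valence shell; down a group each new principal shell makes the atom larger.
Here both period and group differ, so the two effects have to be weighed against each other.
Li > P: the two effects oppose for this pair; the across-period effect wins (133 vs 111 pm).
Ca > Li: the two effects oppose for this pair; the down-group effect wins (171 vs 133 pm).
Sr > Ca: Sr sits below Ca in group 2, so the down-group effect alone puts Sr larger.
Approximate values (pm): Li 133, P 111, Ca 171, Sr 185.
So from largest to smallest: Sr > Ca > Li > P.

Sr > Ca > Li > P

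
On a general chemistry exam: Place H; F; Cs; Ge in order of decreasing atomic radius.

H is in period 1, group 1; F is in period 2, group 17; Ge is in period 4, group 14; Cs is in period 6, group 1.
Moving right in a period, electrons are added to the same shell under a stronger nuclear pull, so atoms get smaller; moving down, a new shell is opened and atoms get larger.
These span different periods and groups, so the two trends combine.
F > H: period and group pull opposite ways; the down-group shift dominates (64 vs 32 pm).
Ge > F: relative to F, both the across-period and down-group shifts push Ge's atomic radius up.
Cs > Ge: both effects reinforce here, so Cs is clearly the larger of the two.
Tabulated atomic radius (pm): H 32, F 64, Ge 121, Cs 232.
So from largest to smallest: Cs > Ge > F > H.

Cs, Ge, F, H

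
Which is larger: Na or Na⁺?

Na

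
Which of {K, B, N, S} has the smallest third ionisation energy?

S

The third ionization energy removes an electron from the +2 ion. For each element: K²⁺ is already 1 electron into the core; B²⁺ still has 1 valence electron; N²⁺ still has 3 valence electrons; S²⁺ still has 4 valence electrons.
Usually core removal costs more than valence removal, but here the competition is close: a tightly held n=2 valence electron can cost more to remove than an n=3 core electron, so the actual values have to decide it.
Valence configurations: B²⁺ [He]2s¹, N²⁺ [He]2s²2p¹, S²⁺ [Ne]3s²3p².
The numbers (kJ/mol): K 4420, B 3660, N 4578, S 3357.
Putting it together, IE_3: S < B < K < N.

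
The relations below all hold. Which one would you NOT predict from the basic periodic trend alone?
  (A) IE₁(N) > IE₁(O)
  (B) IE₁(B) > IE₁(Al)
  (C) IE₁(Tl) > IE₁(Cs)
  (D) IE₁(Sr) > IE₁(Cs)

The general trend: IE₁ increases across a period and decreases down a group.
(A) N (period 2, group 15) vs O (period 2, group 16): the stated order contradicts the simple trend.
(B) B (period 2, group 13) vs Al (period 3, group 13): the stated order agrees with the simple trend.
(C) Tl (period 6, group 13) vs Cs (period 6, group 1): the stated order agrees with the simple trend.
(D) Sr (period 5, group 2) vs Cs (period 6, group 1): the stated order agrees with the simple trend.
The exception is (A): pairing an electron in O's 2p⁴ costs repulsion energy, so O ionizes more easily than half-filled N (2p³).

(A)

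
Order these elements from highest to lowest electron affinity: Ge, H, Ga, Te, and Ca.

Te, Ge, H, Ga, Ca

H is in period 1, group 1; Ca is in period 4, group 2; Ga is in period 4, group 13; Ge is in period 4, group 14; Te is in period 5, group 16.
EA tends to increase across a period and decrease down a group, though the pattern is less regular than for IE or radius.
Neither a single period nor a single group — weigh both effects.
Ga > Ca: Ga lies to the right of Ca in period 4, so the across-period effect alone puts Ga higher.
H > Ga: period and group pull opposite ways; the down-group shift dominates (73 vs 29 kJ/mol).
Ge > H: period and group pull opposite ways; the across-period shift dominates (119 vs 73 kJ/mol).
Te > Ge: the two effects oppose for this pair; the across-period effect wins (190 vs 119 kJ/mol).
Tabulated electron affinity (kJ/mol): H 73, Ca 2, Ga 29, Ge 119, Te 190.
So from highest to lowest: Te > Ge > H > Ga > Ca.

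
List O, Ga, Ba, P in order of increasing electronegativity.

Ba, Ga, P, O

Smaller atoms with higher effective nuclear charge are more electronegative.
Neither a single period nor a single group — weigh both effects.
Ga > Ba: both effects reinforce here, so Ga is clearly the higher of the two.
P > Ga: relative to Ga, both the across-period and down-group shifts push P's electronegativity up.
O > P: both effects reinforce here, so O is clearly the higher of the two.
Approximate values (Pauling): O 3.44, P 2.19, Ga 1.81, Ba 0.89.
So from lowest to highest: Ba < Ga < P < O.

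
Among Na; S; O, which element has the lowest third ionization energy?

S

IE_3 is the cost of taking one more electron from the +2 cation: Na²⁺ is already 1 electron into the core; S²⁺ still has 4 valence electrons; O²⁺ still has 4 valence electrons.
Pulling an electron out of a noble-gas core costs far more than removing a remaining valence electron, so Na sits at the high end of IE_3.
Valence configurations: S²⁺ [Ne]3s²3p², O²⁺ [He]2s²2p².
Tabulated IE_3 (kJ/mol): Na 6910, S 3357, O 5300.
Overall IE_3 order: S < O < Na.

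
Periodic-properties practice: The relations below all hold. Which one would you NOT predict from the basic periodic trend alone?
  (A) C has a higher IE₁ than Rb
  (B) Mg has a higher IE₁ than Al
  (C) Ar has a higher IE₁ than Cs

The general trend: IE₁ increases across a period and decreases down a group.
(A) C (period 2, group 14) vs Rb (period 5, group 1): the stated order agrees with the simple trend.
(B) Mg (period 3, group 2) vs Al (period 3, group 13): the stated order contradicts the simple trend.
(C) Ar (period 3, group 18) vs Cs (period 6, group 1): the stated order agrees with the simple trend.
The exception is (B): Al's single 3p electron is easier to remove than one from Mg's filled 3s².

(B)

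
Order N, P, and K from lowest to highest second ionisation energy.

The second ionization energy removes an electron from the +1 ion. For each element: N⁺ still has 4 valence electrons; P⁺ still has 4 valence electrons; K⁺ is the bare [Ar] core.
Core electrons are held far more tightly than valence electrons, so K tops the IE_2 order.
Valence configurations: N⁺ [He]2s²2p², P⁺ [Ne]3s²3p².
Tabulated IE_2 (kJ/mol): N 2856, P 1907, K 3052.
Overall IE_2 order: P < N < K.

P < N < K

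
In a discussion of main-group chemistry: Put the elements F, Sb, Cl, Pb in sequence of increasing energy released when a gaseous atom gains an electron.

F is in period 2, group 17; Cl is in period 3, group 17; Sb is in period 5, group 15; Pb is in period 6, group 14.
Electron affinity generally becomes more exothermic across a period toward the halogens and less exothermic down a group.
Neither a single period nor a single group — weigh both effects.
Sb > Pb: relative to Pb, both the across-period and down-group shifts push Sb's electron affinity up.
F > Sb: both effects reinforce here, so F is clearly the higher of the two.
Cl > F: this pair runs against the simple trend — see the exception note.
Note the exception: Cl has a higher electron affinity than F, contrary to the simple trend — F's small 2p subshell makes the incoming electron feel strong e⁻–e⁻ repulsion, so Cl actually releases more energy on gaining an electron.
For reference (kJ/mol): F 328, Cl 349, Sb 103, Pb 35.
So from lowest to highest: Pb < Sb < F < Cl.

Pb, Sb, F, Cl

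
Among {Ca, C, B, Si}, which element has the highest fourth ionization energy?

B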